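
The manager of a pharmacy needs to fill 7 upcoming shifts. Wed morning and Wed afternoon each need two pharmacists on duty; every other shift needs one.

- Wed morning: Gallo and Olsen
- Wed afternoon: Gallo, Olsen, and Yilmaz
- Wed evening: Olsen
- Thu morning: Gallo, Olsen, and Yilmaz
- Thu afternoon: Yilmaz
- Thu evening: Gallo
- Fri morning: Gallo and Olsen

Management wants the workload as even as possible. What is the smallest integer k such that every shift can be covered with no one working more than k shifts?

3

With 3 pharmacists and 9 worker-slots to fill, someone must work at least ⌈9/3⌉ = 3 shifts, so k ≥ 3.
k = 3 works: Wed morning→Gallo+Olsen, Wed afternoon→Olsen+Yilmaz, Wed evening→Olsen, Thu morning→Yilmaz, Thu afternoon→Yilmaz, Thu evening→Gallo, Fri morning→Gallo.
Loads: Gallo 3, Olsen 3, Yilmaz 3 — all ≤ 3.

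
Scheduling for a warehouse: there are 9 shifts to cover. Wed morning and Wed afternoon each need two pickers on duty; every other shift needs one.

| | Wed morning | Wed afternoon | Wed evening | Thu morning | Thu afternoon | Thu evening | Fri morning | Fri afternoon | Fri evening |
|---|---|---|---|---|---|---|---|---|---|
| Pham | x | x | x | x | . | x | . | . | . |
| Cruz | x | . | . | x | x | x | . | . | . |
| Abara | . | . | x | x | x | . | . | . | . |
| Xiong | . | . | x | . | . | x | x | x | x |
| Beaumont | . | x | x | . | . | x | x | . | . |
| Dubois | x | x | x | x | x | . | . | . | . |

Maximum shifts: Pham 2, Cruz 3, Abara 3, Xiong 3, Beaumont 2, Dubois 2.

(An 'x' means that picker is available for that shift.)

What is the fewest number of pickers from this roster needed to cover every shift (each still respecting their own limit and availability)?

5

11 slots to fill and no one can take more than 3, so at least ⌈11/3⌉ = 4 pickers are needed.
No set of 4 pickers can cover every shift (each such set leaves at least one shift with no one available or exceeds a cap).
Pham, Cruz, Abara, Xiong, and Beaumont alone can cover everything: Wed morning→Pham+Cruz, Wed afternoon→Pham+Beaumont, Wed evening→Abara, Thu morning→Cruz, Thu afternoon→Cruz, Thu evening→Beaumont, Fri morning→Xiong, Fri afternoon→Xiong, Fri evening→Xiong.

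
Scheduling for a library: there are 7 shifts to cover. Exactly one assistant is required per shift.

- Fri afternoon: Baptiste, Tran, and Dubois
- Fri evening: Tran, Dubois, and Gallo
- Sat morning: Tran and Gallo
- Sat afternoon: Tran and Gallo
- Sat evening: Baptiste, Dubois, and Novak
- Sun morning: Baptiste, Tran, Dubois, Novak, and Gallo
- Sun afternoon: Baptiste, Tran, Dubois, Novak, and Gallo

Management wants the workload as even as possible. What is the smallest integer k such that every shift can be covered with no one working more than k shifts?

2

With 5 assistants and 7 worker-slots to fill, someone must work at least ⌈7/5⌉ = 2 shifts, so k ≥ 2.
k = 2 works: Fri afternoon→Baptiste, Fri evening→Dubois, Sat morning→Tran, Sat afternoon→Tran, Sat evening→Baptiste, Sun morning→Dubois, Sun afternoon→Novak.
Loads: Baptiste 2, Tran 2, Dubois 2, Novak 1, Gallo 0 — all ≤ 2.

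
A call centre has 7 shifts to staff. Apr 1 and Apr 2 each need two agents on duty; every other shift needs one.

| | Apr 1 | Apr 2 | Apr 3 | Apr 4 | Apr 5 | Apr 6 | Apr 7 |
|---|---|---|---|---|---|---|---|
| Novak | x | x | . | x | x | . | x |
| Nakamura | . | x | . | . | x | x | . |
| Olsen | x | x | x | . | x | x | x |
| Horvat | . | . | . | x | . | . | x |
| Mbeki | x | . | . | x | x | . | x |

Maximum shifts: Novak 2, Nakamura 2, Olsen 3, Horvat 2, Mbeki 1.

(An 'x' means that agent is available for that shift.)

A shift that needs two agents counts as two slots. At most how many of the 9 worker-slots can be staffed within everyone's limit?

9

Total capacity across all agents is 2+2+3+2+1 = 10, and 9 slots are needed, so at most 9 can be filled.
An assignment achieving 9: Apr 1→Novak+Olsen, Apr 2→Novak+Nakamura, Apr 3→Olsen, Apr 4→Horvat, Apr 5→Olsen, Apr 6→Nakamura, Apr 7→Horvat.
Loads: Novak 2/2, Nakamura 2/2, Olsen 3/3, Horvat 2/2, Mbeki 0/1.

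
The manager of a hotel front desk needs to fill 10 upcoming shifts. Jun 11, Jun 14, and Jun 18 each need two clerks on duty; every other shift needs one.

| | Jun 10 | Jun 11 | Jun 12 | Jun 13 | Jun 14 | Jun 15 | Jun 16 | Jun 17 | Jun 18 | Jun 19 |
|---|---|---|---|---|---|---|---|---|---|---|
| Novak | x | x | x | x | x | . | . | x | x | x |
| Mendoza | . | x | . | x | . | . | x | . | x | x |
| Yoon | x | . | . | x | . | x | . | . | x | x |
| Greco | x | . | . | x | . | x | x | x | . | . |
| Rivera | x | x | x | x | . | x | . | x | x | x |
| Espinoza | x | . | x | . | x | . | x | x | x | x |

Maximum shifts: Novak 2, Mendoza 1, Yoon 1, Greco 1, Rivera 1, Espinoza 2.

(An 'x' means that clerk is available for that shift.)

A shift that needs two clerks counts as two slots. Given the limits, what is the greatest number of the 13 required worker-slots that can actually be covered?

8

Total capacity across all clerks is 2+1+1+1+1+2 = 8, and 13 slots are needed, so at most 8 can be filled.
An assignment achieving 8: Jun 11→Novak+Mendoza, Jun 12→Rivera, Jun 14→Novak+Espinoza, Jun 15→Yoon, Jun 16→Greco, Jun 17→Espinoza.
Loads: Novak 2/2, Mendoza 1/1, Yoon 1/1, Greco 1/1, Rivera 1/1, Espinoza 2/2.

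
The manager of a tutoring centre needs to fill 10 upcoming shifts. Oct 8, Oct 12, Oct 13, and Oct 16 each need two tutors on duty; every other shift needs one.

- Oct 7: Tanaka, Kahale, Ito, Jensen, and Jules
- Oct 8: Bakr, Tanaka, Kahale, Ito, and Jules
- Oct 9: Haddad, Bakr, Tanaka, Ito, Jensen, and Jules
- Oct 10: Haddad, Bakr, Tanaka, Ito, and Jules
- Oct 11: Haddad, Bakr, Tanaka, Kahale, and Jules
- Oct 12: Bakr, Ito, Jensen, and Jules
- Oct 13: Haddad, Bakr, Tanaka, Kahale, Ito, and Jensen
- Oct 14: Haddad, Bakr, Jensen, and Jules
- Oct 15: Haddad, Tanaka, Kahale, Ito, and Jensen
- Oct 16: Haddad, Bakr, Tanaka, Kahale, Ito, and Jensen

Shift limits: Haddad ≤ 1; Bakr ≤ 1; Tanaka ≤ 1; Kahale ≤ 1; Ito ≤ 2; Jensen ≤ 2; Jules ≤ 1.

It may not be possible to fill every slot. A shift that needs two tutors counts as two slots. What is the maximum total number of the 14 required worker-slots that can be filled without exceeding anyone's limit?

Total capacity across all tutors is 1+1+1+1+2+2+1 = 9, and 14 slots are needed, so at most 9 can be filled.
An assignment achieving 9: Oct 7→Tanaka, Oct 8→Kahale+Ito, Oct 9→Jensen, Oct 10→Jules, Oct 12→Bakr+Ito, Oct 14→Haddad, Oct 15→Jensen.
Loads: Haddad 1/1, Bakr 1/1, Tanaka 1/1, Kahale 1/1, Ito 2/2, Jensen 2/2, Jules 1/1.

9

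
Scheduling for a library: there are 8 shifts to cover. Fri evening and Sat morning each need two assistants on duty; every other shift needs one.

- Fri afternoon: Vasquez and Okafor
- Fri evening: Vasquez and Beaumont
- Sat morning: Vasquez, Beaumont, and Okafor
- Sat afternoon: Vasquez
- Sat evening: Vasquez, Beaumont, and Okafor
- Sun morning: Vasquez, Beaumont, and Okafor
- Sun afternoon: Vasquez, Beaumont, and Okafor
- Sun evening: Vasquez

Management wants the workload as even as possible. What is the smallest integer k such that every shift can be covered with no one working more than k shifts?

4

With 3 assistants and 10 worker-slots to fill, someone must work at least ⌈10/3⌉ = 4 shifts, so k ≥ 4.
k = 4 works: Fri afternoon→Vasquez, Fri evening→Vasquez+Beaumont, Sat morning→Beaumont+Okafor, Sat afternoon→Vasquez, Sat evening→Beaumont, Sun morning→Beaumont, Sun afternoon→Okafor, Sun evening→Vasquez.
Loads: Vasquez 4, Beaumont 4, Okafor 2 — all ≤ 4.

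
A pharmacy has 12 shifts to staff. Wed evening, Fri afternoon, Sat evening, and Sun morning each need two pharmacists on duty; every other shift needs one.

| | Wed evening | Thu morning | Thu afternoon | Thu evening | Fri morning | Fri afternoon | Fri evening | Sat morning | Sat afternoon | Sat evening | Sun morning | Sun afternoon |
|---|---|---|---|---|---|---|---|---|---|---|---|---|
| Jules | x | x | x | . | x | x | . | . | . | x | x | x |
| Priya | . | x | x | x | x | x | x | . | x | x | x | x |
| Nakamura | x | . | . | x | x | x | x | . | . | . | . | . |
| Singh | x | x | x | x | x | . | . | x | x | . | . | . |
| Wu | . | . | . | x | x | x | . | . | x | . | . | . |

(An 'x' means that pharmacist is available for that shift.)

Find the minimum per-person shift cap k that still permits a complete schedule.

4

With 5 pharmacists and 16 worker-slots to fill, someone must work at least ⌈16/5⌉ = 4 shifts, so k ≥ 4.
k = 4 works: Wed evening→Jules+Nakamura, Thu morning→Priya, Thu afternoon→Singh, Thu evening→Nakamura, Fri morning→Nakamura, Fri afternoon→Nakamura+Wu, Fri evening→Priya, Sat morning→Singh, Sat afternoon→Singh, Sat evening→Jules+Priya, Sun morning→Jules+Priya, Sun afternoon→Jules.
Loads: Jules 4, Priya 4, Nakamura 4, Singh 3, Wu 1 — all ≤ 4.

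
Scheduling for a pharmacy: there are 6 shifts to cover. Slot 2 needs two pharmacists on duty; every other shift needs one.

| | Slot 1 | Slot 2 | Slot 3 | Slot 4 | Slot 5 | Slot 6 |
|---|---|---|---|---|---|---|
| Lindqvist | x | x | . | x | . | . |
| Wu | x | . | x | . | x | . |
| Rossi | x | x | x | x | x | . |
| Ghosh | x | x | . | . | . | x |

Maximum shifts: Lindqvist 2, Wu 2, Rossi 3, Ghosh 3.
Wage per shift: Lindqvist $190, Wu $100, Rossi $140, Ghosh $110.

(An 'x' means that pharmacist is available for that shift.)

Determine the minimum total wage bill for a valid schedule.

Slot 6 can only be covered by Ghosh, so that assignment is forced.
Picking the cheapest available pharmacist for each shift independently would cost $800, but that ignores the shift limits.
An optimal schedule: Slot 1→Ghosh, Slot 2→Ghosh+Rossi, Slot 3→Wu, Slot 4→Rossi, Slot 5→Wu, Slot 6→Ghosh.
Total: 110 + 110 + 140 + 100 + 140 + 100 + 110 = $810.

$810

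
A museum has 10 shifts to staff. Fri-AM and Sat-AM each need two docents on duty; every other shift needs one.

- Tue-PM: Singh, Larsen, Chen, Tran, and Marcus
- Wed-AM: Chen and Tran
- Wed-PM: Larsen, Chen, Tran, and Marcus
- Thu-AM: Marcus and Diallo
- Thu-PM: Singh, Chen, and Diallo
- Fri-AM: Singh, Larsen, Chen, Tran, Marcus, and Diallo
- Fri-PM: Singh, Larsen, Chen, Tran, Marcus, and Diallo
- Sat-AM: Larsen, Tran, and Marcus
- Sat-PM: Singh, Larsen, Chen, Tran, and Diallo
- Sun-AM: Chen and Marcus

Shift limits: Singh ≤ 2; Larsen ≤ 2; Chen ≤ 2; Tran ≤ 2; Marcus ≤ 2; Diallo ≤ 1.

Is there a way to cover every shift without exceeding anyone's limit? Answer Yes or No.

Total capacity is 2+2+2+2+2+1 = 11 but 12 worker-slots are needed — infeasible.

No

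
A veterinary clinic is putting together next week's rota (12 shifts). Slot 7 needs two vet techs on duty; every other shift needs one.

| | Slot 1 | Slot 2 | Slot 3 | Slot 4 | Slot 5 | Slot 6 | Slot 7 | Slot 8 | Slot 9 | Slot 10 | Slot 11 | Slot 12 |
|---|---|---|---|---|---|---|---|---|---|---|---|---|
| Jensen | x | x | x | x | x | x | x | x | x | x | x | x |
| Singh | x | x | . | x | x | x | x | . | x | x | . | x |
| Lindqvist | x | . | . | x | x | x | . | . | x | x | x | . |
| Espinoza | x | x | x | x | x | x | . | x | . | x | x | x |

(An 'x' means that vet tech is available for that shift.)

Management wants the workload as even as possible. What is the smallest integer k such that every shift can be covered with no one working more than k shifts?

4

With 4 vet techs and 13 worker-slots to fill, someone must work at least ⌈13/4⌉ = 4 shifts, so k ≥ 4.
k = 4 works: Slot 1→Singh, Slot 2→Jensen, Slot 3→Jensen, Slot 4→Lindqvist, Slot 5→Lindqvist, Slot 6→Lindqvist, Slot 7→Jensen+Singh, Slot 8→Jensen, Slot 9→Singh, Slot 10→Espinoza, Slot 11→Lindqvist, Slot 12→Singh.
Loads: Jensen 4, Singh 4, Lindqvist 4, Espinoza 1 — all ≤ 4.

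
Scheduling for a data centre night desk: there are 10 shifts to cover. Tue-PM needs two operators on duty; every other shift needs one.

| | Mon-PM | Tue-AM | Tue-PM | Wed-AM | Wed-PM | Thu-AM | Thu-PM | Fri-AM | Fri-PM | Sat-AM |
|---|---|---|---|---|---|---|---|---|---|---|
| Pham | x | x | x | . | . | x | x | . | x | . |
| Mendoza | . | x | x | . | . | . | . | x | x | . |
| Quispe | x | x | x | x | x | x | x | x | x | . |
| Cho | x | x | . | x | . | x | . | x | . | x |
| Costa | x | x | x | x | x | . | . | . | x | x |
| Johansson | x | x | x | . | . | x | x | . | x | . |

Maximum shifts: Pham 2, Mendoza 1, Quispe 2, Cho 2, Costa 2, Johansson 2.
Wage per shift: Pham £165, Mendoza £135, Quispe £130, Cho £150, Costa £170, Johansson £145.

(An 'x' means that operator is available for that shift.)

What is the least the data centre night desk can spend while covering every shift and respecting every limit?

Picking the cheapest available operator for each shift independently would cost £1455, but that ignores the shift limits.
An optimal schedule: Mon-PM→Cho, Tue-AM→Johansson, Tue-PM→Costa+Johansson, Wed-AM→Quispe, Wed-PM→Quispe, Thu-AM→Pham, Thu-PM→Pham, Fri-AM→Mendoza, Fri-PM→Costa, Sat-AM→Cho.
Total: 150 + 145 + 170 + 145 + 130 + 130 + 165 + 165 + 135 + 170 + 150 = £1655.

£1655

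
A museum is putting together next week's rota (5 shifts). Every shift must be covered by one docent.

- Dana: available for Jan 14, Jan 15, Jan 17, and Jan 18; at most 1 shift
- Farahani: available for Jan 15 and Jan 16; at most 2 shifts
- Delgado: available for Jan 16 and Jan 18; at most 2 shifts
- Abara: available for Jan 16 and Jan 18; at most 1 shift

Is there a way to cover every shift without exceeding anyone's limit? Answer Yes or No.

No

Total capacity is 6 and 5 slots are needed, so capacity alone doesn't rule it out.
Shifts {Jan 14, Jan 17} need 2 worker-slots in total, but the docents available for any of those shifts (Dana) can supply at most 1 among them. So no valid schedule exists.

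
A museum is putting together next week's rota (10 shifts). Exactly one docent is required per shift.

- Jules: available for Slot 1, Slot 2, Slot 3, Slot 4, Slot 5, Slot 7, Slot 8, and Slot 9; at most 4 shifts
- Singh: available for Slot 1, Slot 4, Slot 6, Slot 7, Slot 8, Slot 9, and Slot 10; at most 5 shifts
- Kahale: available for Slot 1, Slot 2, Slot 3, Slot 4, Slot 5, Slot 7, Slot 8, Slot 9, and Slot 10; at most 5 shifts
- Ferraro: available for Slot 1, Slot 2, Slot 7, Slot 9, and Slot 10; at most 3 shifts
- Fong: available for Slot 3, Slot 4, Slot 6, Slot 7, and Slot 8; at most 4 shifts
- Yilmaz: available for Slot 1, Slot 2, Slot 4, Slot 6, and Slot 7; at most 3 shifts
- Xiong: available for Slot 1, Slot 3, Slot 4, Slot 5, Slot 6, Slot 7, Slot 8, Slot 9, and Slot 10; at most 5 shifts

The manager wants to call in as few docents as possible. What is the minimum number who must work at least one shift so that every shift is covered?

2

10 slots to fill and no one can take more than 5, so at least ⌈10/5⌉ = 2 docents are needed.
Singh and Kahale alone can cover everything: Slot 1→Singh, Slot 2→Kahale, Slot 3→Kahale, Slot 4→Singh, Slot 5→Kahale, Slot 6→Singh, Slot 7→Singh, Slot 8→Singh, Slot 9→Kahale, Slot 10→Kahale.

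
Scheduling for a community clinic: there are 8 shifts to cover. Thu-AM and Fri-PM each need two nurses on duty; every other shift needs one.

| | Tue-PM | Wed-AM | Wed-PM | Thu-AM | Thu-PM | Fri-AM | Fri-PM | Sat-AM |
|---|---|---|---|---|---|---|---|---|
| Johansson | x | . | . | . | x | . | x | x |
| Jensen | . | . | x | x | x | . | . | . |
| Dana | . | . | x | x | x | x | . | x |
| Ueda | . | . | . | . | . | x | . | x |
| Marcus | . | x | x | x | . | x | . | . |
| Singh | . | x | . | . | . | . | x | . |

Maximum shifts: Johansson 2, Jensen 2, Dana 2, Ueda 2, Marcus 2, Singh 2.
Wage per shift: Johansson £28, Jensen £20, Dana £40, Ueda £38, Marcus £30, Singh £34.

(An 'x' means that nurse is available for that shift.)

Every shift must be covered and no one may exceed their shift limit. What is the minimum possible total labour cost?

£300

Tue-PM can only be covered by Johansson, so that assignment is forced.
Fri-PM can only be covered by Johansson and Singh, so that assignment is forced.
Picking the cheapest available nurse for each shift independently would cost £268, but that ignores the shift limits.
An optimal schedule: Tue-PM→Johansson, Wed-AM→Singh, Wed-PM→Marcus, Thu-AM→Jensen+Marcus, Thu-PM→Jensen, Fri-AM→Ueda, Fri-PM→Johansson+Singh, Sat-AM→Ueda.
Total: 28 + 34 + 30 + 20 + 30 + 20 + 38 + 28 + 34 + 38 = £300.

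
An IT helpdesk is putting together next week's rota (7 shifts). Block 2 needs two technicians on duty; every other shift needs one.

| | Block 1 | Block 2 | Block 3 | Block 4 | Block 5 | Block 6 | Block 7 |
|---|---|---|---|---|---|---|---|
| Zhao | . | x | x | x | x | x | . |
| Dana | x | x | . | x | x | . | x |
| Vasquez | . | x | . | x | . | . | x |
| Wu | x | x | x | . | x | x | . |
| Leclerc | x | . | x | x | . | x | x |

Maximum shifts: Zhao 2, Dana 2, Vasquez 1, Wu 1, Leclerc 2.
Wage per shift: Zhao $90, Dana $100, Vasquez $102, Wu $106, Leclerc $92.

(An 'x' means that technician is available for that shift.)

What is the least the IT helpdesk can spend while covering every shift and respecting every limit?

$772

Picking the cheapest available technician for each shift independently would cost $734, but that ignores the shift limits.
An optimal schedule: Block 1→Dana, Block 2→Dana+Vasquez, Block 3→Zhao, Block 4→Leclerc, Block 5→Zhao, Block 6→Wu, Block 7→Leclerc.
Total: 100 + 100 + 102 + 90 + 92 + 90 + 106 + 92 = $772.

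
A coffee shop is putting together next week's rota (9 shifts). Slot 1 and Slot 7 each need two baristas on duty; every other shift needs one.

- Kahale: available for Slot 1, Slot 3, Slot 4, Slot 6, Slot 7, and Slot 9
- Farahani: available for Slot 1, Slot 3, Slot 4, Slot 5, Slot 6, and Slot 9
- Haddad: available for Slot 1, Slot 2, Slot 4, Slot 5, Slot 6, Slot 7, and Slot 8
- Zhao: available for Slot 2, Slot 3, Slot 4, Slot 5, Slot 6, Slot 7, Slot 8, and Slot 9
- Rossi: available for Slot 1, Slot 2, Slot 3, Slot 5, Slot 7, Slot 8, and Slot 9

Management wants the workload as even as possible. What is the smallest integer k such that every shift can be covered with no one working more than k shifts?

3

With 5 baristas and 11 worker-slots to fill, someone must work at least ⌈11/5⌉ = 3 shifts, so k ≥ 3.
k = 3 works: Slot 1→Farahani+Haddad, Slot 2→Haddad, Slot 3→Kahale, Slot 4→Kahale, Slot 5→Farahani, Slot 6→Kahale, Slot 7→Zhao+Rossi, Slot 8→Haddad, Slot 9→Farahani.
Loads: Kahale 3, Farahani 3, Haddad 3, Zhao 1, Rossi 1 — all ≤ 3.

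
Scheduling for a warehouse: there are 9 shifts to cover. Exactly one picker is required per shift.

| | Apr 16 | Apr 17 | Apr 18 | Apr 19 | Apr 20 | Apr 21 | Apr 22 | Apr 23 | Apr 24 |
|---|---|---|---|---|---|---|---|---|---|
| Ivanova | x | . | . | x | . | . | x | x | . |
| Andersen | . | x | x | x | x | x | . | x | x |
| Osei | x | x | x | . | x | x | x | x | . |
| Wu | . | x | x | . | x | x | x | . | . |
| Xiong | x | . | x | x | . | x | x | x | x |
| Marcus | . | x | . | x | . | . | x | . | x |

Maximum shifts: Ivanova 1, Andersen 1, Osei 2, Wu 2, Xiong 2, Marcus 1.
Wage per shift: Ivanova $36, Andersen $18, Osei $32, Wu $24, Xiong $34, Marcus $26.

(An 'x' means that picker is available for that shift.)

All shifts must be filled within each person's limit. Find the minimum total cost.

$260

Picking the cheapest available picker for each shift independently would cost $182, but that ignores the shift limits.
An optimal schedule: Apr 16→Ivanova, Apr 17→Osei, Apr 18→Osei, Apr 19→Marcus, Apr 20→Andersen, Apr 21→Wu, Apr 22→Wu, Apr 23→Xiong, Apr 24→Xiong.
Total: 36 + 32 + 32 + 26 + 18 + 24 + 24 + 34 + 34 = $260.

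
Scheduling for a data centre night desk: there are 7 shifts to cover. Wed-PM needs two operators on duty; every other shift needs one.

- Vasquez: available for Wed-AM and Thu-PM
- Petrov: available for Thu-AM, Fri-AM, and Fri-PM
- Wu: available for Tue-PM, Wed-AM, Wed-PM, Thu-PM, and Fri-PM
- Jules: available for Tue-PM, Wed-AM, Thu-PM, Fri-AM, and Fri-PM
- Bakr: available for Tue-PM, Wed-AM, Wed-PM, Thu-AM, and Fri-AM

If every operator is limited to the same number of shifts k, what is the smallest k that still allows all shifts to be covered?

With 5 operators and 8 worker-slots to fill, someone must work at least ⌈8/5⌉ = 2 shifts, so k ≥ 2.
k = 2 works: Tue-PM→Wu, Wed-AM→Vasquez, Wed-PM→Wu+Bakr, Thu-AM→Petrov, Thu-PM→Vasquez, Fri-AM→Petrov, Fri-PM→Jules.
Loads: Vasquez 2, Petrov 2, Wu 2, Jules 1, Bakr 1 — all ≤ 2.

2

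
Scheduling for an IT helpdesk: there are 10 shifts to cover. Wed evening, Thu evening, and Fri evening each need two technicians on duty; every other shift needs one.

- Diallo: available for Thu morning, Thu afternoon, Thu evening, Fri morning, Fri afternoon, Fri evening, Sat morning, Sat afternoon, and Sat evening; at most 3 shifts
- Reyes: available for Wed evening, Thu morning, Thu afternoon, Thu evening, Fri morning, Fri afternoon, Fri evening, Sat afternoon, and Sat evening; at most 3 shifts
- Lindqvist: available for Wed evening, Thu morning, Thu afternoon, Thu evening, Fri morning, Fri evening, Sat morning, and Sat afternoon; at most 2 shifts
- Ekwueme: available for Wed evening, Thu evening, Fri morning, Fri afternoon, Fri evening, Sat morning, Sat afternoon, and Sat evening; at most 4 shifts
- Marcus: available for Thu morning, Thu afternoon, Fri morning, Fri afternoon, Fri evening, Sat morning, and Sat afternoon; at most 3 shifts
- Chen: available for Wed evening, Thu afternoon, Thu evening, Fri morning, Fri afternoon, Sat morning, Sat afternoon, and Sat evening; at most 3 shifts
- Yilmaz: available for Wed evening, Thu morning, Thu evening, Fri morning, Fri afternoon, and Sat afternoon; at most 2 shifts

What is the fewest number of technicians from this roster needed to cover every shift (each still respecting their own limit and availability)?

4

13 slots to fill and no one can take more than 4, so at least ⌈13/4⌉ = 4 technicians are needed.
Diallo, Reyes, Ekwueme, and Marcus alone can cover everything: Wed evening→Reyes+Ekwueme, Thu morning→Diallo, Thu afternoon→Diallo, Thu evening→Diallo+Reyes, Fri morning→Ekwueme, Fri afternoon→Marcus, Fri evening→Ekwueme+Marcus, Sat morning→Ekwueme, Sat afternoon→Marcus, Sat evening→Reyes.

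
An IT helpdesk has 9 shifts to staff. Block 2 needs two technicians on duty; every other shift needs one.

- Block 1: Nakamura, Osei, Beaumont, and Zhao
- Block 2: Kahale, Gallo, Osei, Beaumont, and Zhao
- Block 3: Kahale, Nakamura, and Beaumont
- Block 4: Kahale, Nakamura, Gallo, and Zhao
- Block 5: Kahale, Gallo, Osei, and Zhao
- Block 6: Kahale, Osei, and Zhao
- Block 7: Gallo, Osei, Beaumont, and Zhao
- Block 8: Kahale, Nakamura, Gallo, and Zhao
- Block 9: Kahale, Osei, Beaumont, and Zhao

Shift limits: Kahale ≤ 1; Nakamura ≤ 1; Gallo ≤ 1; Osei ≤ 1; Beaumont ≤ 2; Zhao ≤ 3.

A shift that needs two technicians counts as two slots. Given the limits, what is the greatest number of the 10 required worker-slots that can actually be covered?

Total capacity across all technicians is 1+1+1+1+2+3 = 9, and 10 slots are needed, so at most 9 can be filled.
An assignment achieving 9: Block 1→Nakamura, Block 2→Zhao, Block 3→Kahale, Block 4→Gallo, Block 5→Zhao, Block 6→Osei, Block 7→Beaumont, Block 8→Zhao, Block 9→Beaumont.
Loads: Kahale 1/1, Nakamura 1/1, Gallo 1/1, Osei 1/1, Beaumont 2/2, Zhao 3/3.

9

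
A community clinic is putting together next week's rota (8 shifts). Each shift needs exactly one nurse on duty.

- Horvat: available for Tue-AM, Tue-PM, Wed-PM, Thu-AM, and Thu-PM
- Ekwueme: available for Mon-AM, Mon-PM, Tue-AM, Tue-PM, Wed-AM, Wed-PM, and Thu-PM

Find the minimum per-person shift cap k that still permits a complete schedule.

With 2 nurses and 8 worker-slots to fill, someone must work at least ⌈8/2⌉ = 4 shifts, so k ≥ 4.
k = 4 works: Mon-AM→Ekwueme, Mon-PM→Ekwueme, Tue-AM→Horvat, Tue-PM→Horvat, Wed-AM→Ekwueme, Wed-PM→Horvat, Thu-AM→Horvat, Thu-PM→Ekwueme.
Loads: Horvat 4, Ekwueme 4 — all ≤ 4.

4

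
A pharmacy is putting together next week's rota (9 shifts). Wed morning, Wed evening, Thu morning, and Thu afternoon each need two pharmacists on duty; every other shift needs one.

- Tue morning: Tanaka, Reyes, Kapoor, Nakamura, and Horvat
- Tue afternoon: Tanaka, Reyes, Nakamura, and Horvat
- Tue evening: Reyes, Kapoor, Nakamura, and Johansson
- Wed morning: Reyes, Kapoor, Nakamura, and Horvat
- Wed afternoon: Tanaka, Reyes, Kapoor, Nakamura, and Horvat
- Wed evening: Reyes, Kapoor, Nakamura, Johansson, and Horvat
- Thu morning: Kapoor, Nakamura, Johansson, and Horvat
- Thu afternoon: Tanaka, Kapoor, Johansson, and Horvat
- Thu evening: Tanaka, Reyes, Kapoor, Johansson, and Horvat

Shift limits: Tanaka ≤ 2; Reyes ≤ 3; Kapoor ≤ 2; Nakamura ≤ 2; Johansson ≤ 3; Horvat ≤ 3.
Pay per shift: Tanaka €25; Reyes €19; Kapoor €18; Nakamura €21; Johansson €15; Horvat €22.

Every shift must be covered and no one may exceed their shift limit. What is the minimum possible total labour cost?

Picking the cheapest available pharmacist for each shift independently would cost €221, but that ignores the shift limits.
An optimal schedule: Tue morning→Kapoor, Tue afternoon→Reyes, Tue evening→Johansson, Wed morning→Reyes+Nakamura, Wed afternoon→Kapoor, Wed evening→Reyes+Horvat, Thu morning→Nakamura+Horvat, Thu afternoon→Johansson+Horvat, Thu evening→Johansson.
Total: 18 + 19 + 15 + 19 + 21 + 18 + 19 + 22 + 21 + 22 + 15 + 22 + 15 = €246.

€246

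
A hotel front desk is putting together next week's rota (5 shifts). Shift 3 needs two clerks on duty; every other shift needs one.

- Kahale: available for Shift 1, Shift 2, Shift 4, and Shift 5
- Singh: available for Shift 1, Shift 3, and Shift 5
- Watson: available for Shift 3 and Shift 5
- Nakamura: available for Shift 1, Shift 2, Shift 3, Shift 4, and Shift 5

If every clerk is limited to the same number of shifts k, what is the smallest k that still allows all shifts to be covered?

2

With 4 clerks and 6 worker-slots to fill, someone must work at least ⌈6/4⌉ = 2 shifts, so k ≥ 2.
k = 2 works: Shift 1→Singh, Shift 2→Kahale, Shift 3→Singh+Watson, Shift 4→Kahale, Shift 5→Watson.
Loads: Kahale 2, Singh 2, Watson 2, Nakamura 0 — all ≤ 2.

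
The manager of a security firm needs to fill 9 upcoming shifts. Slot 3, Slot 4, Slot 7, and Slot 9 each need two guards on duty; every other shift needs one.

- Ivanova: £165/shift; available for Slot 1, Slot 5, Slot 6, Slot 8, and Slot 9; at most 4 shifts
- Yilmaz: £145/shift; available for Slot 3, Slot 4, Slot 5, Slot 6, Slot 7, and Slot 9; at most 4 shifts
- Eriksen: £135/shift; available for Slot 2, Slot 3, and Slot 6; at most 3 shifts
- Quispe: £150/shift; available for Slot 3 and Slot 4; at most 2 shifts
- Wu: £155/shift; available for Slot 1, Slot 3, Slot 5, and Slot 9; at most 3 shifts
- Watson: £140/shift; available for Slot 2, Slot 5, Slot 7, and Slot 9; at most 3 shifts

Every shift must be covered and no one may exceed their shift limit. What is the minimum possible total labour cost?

Slot 4 can only be covered by Yilmaz and Quispe, so that assignment is forced.
Slot 7 can only be covered by Yilmaz and Watson, so that assignment is forced.
Slot 8 can only be covered by Ivanova, so that assignment is forced.
Picking the cheapest available guard for each shift independently would cost £1875, and that bound is achievable.
An optimal schedule: Slot 1→Wu, Slot 2→Eriksen, Slot 3→Eriksen+Yilmaz, Slot 4→Yilmaz+Quispe, Slot 5→Watson, Slot 6→Eriksen, Slot 7→Watson+Yilmaz, Slot 8→Ivanova, Slot 9→Watson+Yilmaz.
Total: 155 + 135 + 135 + 145 + 145 + 150 + 140 + 135 + 140 + 145 + 165 + 140 + 145 = £1875.

£1875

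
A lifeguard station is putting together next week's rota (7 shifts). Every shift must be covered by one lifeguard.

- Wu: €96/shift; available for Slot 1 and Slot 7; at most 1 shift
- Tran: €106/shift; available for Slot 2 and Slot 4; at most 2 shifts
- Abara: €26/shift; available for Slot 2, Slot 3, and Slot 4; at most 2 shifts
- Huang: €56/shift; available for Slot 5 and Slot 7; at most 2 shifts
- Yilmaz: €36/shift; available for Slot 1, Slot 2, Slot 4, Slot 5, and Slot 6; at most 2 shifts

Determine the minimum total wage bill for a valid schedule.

Slot 3 can only be covered by Abara, so that assignment is forced.
Slot 6 can only be covered by Yilmaz, so that assignment is forced.
Picking the cheapest available lifeguard for each shift independently would cost €242, but that ignores the shift limits.
An optimal schedule: Slot 1→Wu, Slot 2→Abara, Slot 3→Abara, Slot 4→Yilmaz, Slot 5→Huang, Slot 6→Yilmaz, Slot 7→Huang.
Total: 96 + 26 + 26 + 36 + 56 + 36 + 56 = €332.

€332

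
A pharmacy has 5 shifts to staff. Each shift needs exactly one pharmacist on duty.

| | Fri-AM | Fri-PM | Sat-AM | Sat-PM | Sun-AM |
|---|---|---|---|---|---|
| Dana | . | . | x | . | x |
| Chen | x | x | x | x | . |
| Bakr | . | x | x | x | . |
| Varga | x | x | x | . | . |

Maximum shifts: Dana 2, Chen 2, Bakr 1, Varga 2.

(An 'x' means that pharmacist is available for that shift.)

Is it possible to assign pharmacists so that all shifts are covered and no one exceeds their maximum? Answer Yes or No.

Yes

Sun-AM can only be covered by Dana, so that assignment is forced.
One valid schedule: Fri-AM→Chen, Fri-PM→Bakr, Sat-AM→Dana, Sat-PM→Chen, Sun-AM→Dana.
Loads: Dana 2/2, Chen 2/2, Bakr 1/1, Varga 0/2 — all within limits.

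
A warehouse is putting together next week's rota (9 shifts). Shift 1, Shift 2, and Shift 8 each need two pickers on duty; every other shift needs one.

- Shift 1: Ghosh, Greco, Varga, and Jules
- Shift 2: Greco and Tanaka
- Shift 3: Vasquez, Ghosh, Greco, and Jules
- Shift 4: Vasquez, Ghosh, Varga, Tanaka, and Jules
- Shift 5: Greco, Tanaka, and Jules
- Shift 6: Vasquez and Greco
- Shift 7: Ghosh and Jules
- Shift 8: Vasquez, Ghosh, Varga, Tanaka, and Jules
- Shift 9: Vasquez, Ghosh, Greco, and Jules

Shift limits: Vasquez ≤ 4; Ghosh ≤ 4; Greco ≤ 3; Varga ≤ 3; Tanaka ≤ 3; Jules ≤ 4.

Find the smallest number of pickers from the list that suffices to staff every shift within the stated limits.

12 slots to fill and no one can take more than 4, so at least ⌈12/4⌉ = 3 pickers are needed.
No set of 3 pickers can cover every shift (each such set leaves at least one shift with no one available or exceeds a cap).
Vasquez, Ghosh, Greco, and Tanaka alone can cover everything: Shift 1→Ghosh+Greco, Shift 2→Greco+Tanaka, Shift 3→Vasquez, Shift 4→Vasquez, Shift 5→Greco, Shift 6→Vasquez, Shift 7→Ghosh, Shift 8→Vasquez+Ghosh, Shift 9→Ghosh.

4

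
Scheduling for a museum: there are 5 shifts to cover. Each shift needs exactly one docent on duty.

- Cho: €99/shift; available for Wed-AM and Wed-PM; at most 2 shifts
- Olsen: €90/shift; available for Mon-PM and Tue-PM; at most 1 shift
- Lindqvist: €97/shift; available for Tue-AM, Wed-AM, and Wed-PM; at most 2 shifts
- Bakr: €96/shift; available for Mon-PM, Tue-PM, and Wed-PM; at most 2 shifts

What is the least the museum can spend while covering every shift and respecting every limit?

Tue-AM can only be covered by Lindqvist, so that assignment is forced.
Picking the cheapest available docent for each shift independently would cost €470, but that ignores the shift limits.
An optimal schedule: Mon-PM→Olsen, Tue-AM→Lindqvist, Tue-PM→Bakr, Wed-AM→Lindqvist, Wed-PM→Bakr.
Total: 90 + 97 + 96 + 97 + 96 = €476.

€476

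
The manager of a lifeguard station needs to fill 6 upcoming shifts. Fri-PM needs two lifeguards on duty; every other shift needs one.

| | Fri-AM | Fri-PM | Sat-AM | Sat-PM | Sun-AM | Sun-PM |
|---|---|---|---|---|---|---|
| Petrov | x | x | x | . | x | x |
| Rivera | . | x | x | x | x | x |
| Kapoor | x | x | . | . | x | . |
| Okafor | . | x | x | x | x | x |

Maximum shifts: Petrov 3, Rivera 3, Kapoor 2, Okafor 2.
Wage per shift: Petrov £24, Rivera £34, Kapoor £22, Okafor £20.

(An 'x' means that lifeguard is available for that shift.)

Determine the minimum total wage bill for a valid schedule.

£156

Picking the cheapest available lifeguard for each shift independently would cost £144, but that ignores the shift limits.
An optimal schedule: Fri-AM→Kapoor, Fri-PM→Kapoor+Petrov, Sat-AM→Okafor, Sat-PM→Okafor, Sun-AM→Petrov, Sun-PM→Petrov.
Total: 22 + 22 + 24 + 20 + 20 + 24 + 24 = £156.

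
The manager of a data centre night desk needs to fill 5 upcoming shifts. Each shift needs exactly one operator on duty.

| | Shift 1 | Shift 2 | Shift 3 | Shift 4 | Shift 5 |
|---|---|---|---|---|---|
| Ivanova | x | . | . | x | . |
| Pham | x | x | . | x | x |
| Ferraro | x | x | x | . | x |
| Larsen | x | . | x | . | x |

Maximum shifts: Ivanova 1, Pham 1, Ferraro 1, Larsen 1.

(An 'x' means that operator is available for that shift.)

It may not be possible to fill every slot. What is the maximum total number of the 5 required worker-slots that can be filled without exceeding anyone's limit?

Total capacity across all operators is 1+1+1+1 = 4, and 5 slots are needed, so at most 4 can be filled.
An assignment achieving 4: Shift 2→Pham, Shift 3→Ferraro, Shift 4→Ivanova, Shift 5→Larsen.
Loads: Ivanova 1/1, Pham 1/1, Ferraro 1/1, Larsen 1/1.

4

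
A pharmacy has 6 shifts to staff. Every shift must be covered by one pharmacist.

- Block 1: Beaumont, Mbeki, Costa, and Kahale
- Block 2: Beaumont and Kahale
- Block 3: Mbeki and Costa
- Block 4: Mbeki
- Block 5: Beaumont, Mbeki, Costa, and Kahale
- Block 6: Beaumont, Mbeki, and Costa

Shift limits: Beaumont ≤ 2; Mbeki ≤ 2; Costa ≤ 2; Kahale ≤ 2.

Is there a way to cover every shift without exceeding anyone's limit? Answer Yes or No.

Yes

Block 4 can only be covered by Mbeki, so that assignment is forced.
One valid schedule: Block 1→Costa, Block 2→Beaumont, Block 3→Mbeki, Block 4→Mbeki, Block 5→Costa, Block 6→Beaumont.
Loads: Beaumont 2/2, Mbeki 2/2, Costa 2/2, Kahale 0/2 — all within limits.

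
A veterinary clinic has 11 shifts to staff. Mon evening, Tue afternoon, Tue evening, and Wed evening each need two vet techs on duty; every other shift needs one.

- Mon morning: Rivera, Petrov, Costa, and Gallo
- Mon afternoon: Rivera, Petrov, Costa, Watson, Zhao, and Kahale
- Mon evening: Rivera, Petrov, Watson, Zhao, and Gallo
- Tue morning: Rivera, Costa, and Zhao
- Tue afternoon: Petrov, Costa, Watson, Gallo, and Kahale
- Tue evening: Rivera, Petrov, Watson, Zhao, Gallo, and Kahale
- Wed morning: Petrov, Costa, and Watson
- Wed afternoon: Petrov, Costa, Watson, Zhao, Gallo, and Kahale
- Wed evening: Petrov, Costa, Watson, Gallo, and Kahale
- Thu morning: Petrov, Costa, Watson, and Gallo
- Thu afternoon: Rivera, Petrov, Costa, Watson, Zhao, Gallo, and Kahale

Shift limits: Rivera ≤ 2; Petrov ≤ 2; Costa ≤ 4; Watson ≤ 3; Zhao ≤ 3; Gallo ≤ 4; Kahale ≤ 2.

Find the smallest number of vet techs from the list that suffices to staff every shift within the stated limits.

5

15 slots to fill and no one can take more than 4, so at least ⌈15/4⌉ = 4 vet techs are needed.
Any 4 vet techs together have capacity at most 4+4+3+3 = 14 < 15 slots, so 4 can never suffice.
Rivera, Petrov, Costa, Watson, and Gallo alone can cover everything: Mon morning→Rivera, Mon afternoon→Petrov, Mon evening→Watson+Gallo, Tue morning→Rivera, Tue afternoon→Costa+Gallo, Tue evening→Watson+Gallo, Wed morning→Petrov, Wed afternoon→Costa, Wed evening→Watson+Gallo, Thu morning→Costa, Thu afternoon→Costa.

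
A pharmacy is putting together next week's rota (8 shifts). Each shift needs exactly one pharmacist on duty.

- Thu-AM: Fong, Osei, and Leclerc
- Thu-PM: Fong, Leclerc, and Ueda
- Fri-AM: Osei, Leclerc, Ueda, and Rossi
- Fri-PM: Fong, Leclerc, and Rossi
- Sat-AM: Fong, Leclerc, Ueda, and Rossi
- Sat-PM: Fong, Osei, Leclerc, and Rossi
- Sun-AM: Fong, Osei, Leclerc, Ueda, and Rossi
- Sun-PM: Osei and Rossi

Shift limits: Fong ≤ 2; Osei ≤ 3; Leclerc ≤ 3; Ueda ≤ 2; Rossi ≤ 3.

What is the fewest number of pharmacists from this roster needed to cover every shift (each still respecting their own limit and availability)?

3

8 slots to fill and no one can take more than 3, so at least ⌈8/3⌉ = 3 pharmacists are needed.
Fong, Osei, and Leclerc alone can cover everything: Thu-AM→Osei, Thu-PM→Fong, Fri-AM→Osei, Fri-PM→Fong, Sat-AM→Leclerc, Sat-PM→Leclerc, Sun-AM→Leclerc, Sun-PM→Osei.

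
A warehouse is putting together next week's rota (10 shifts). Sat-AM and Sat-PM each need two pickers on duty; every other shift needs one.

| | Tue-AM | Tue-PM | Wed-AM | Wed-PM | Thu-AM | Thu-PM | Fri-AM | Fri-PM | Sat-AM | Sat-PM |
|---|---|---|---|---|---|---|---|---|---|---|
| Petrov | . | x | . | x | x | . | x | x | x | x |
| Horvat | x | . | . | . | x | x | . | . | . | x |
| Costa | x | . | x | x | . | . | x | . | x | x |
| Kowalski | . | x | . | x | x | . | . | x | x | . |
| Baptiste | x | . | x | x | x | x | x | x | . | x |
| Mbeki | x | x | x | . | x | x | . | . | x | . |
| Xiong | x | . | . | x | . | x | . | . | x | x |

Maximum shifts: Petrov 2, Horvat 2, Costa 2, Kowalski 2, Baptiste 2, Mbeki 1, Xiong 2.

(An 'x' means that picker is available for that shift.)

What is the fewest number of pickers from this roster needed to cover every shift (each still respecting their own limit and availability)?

6

12 slots to fill and no one can take more than 2, so at least ⌈12/2⌉ = 6 pickers are needed.
Petrov, Horvat, Costa, Kowalski, Baptiste, and Xiong alone can cover everything: Tue-AM→Horvat, Tue-PM→Petrov, Wed-AM→Costa, Wed-PM→Baptiste, Thu-AM→Kowalski, Thu-PM→Horvat, Fri-AM→Petrov, Fri-PM→Kowalski, Sat-AM→Costa+Xiong, Sat-PM→Baptiste+Xiong.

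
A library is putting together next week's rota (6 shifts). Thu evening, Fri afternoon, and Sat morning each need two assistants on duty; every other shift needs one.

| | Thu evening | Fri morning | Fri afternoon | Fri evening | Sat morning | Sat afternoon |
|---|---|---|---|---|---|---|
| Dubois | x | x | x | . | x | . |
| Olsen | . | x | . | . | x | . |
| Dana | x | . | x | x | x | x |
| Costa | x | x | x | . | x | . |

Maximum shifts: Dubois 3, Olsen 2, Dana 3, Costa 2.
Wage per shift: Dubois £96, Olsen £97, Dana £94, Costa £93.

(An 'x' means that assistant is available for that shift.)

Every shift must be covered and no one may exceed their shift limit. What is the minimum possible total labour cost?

£853

Fri evening can only be covered by Dana, so that assignment is forced.
Sat afternoon can only be covered by Dana, so that assignment is forced.
Picking the cheapest available assistant for each shift independently would cost £842, but that ignores the shift limits.
An optimal schedule: Thu evening→Dubois+Dana, Fri morning→Dubois, Fri afternoon→Dubois+Costa, Fri evening→Dana, Sat morning→Olsen+Costa, Sat afternoon→Dana.
Total: 96 + 94 + 96 + 96 + 93 + 94 + 97 + 93 + 94 = £853.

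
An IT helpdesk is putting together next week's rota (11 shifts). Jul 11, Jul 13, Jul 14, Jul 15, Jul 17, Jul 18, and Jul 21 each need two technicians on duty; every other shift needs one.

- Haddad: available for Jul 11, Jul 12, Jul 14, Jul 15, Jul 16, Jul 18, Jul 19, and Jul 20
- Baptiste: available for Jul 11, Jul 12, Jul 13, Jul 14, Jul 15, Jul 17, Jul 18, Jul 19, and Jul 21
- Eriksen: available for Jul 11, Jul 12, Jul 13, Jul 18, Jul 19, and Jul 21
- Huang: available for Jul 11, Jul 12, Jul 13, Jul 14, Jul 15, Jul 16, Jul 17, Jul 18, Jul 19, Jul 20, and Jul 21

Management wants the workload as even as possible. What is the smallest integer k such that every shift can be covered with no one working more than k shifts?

5

With 4 technicians and 18 worker-slots to fill, someone must work at least ⌈18/4⌉ = 5 shifts, so k ≥ 5.
k = 5 works: Jul 11→Eriksen+Huang, Jul 12→Haddad, Jul 13→Baptiste+Eriksen, Jul 14→Haddad+Baptiste, Jul 15→Haddad+Baptiste, Jul 16→Haddad, Jul 17→Baptiste+Huang, Jul 18→Eriksen+Huang, Jul 19→Eriksen, Jul 20→Haddad, Jul 21→Baptiste+Eriksen.
Loads: Haddad 5, Baptiste 5, Eriksen 5, Huang 3 — all ≤ 5.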